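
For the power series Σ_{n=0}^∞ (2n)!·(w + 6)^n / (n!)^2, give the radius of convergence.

R = 1/4

Apply the ratio test: |a_{n+1}| / |a_n| = (2n+1)·(2n+2)/(n+1)², which tends to 4 as n → ∞.
Convergence for |w + 6| · 4 < 1, i.e. |w + 6| < 1/4. So R = 1/4.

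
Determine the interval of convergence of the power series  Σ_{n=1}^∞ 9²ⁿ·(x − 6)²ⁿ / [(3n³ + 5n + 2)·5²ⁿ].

Ratio test: |a_{n+1}/a_n| = [(3n³ + 5n + 2)/(3(n+1)³ + 5(n+1) + 2)] · 81/25 → 81/25 as n → ∞.
Since the exponent of (x − 6) increases by 2 each term, convergence requires |x − 6|² < 25/81, hence R = 5/9.
Endpoint x = 59/9: the series is dominated by a constant times Σ 1/n³, which converges (p = 3 > 1).
When x = 49/9, the terms are on the order of 1/n³, so the series converges absolutely by comparison with the p-series (p = 3 > 1).

[49/9, 59/9]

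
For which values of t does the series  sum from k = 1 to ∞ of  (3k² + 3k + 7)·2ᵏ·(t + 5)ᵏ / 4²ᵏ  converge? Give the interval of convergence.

(-13, 3)

Apply the ratio test: |a_{k+1}| / |a_k| = [(3(k+1)² + 3(k+1) + 7)/(3k² + 3k + 7)] · 2/16, which tends to 1/8 as k → ∞.
Thus R = 1/(1/8) = 8.
Endpoint t = 3: the terms do not tend to 0, so the series diverges.
Endpoint t = -13: the k-th term does not approach 0; divergence by the term test.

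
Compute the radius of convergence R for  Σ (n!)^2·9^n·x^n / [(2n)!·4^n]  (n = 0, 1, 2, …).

R = 16/9

The ratio of consecutive coefficients is (n+1)²/[(2n+1)·(2n+2)] · 9/4 → 9/16.
Convergence for |x| · 9/16 < 1, i.e. |x| < 16/9. So R = 16/9.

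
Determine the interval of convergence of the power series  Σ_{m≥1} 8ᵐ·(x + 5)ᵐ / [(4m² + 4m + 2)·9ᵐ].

[-49/8, -31/8]

The ratio of consecutive coefficients is [(4m² + 4m + 2)/(4(m+1)² + 4(m+1) + 2)] · 8/9 → 8/9.
Thus R = 1/(8/9) = 9/8.
At x = -31/8: the series is dominated by a constant times Σ 1/m², which converges (p = 2 > 1).
When x = -49/8, the series is dominated by a constant times Σ 1/m², which converges (p = 2 > 1).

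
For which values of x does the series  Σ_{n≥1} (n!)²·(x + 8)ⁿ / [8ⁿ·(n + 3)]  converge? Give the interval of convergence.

By the ratio test, |a_{n+1}/a_n| = (n+1)² · 1/8 · (n + 3)/((n+1) + 3) → ∞.
Since the ratio → ∞, the series diverges for every x ≠ -8, and R = 0.

{-8}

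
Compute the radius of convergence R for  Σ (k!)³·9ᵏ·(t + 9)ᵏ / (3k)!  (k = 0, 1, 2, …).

R = 3

Apply the ratio test: |a_{k+1}| / |a_k| = (k+1)³/[(3k+1)·(3k+2)·(3k+3)] · 9, which tends to 1/3 as k → ∞.
The series converges when 1/3 · |t + 9| < 1, giving R = 3.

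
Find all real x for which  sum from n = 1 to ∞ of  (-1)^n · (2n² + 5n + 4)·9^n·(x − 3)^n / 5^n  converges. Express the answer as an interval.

(22/9, 32/9)

By the ratio test, |a_{n+1}/a_n| = [(2(n+1)² + 5(n+1) + 4)/(2n² + 5n + 4)] · 9/5 → 9/5.
Thus R = 1/(9/5) = 5/9.
Check x = 32/9: the n-th term does not approach 0; divergence by the term test.
Endpoint x = 22/9: the terms do not tend to 0, so the series diverges.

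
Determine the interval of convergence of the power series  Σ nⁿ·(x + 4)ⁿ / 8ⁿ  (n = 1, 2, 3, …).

Root test: |a_n|^(1/n) = n/8 → ∞.
The root grows without bound, so R = 0 (convergence only at x = -4).

{-4}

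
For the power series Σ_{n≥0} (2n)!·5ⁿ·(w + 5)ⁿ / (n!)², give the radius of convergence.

R = 1/20

Apply the ratio test: |a_{n+1}| / |a_n| = (2n+1)·(2n+2)/(n+1)² · 5, which tends to 20 as n → ∞.
Convergence for |w + 5| · 20 < 1, i.e. |w + 5| < 1/20. So R = 1/20.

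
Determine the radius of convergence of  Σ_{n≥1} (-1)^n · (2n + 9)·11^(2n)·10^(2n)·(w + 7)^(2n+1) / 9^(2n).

Apply the ratio test: |a_{n+1}| / |a_n| = [(2(n+1) + 9)/(2n + 9)] · 121·100/81, which tends to 12100/81 as n → ∞.
Successive powers of (w + 7) differ by 2, so the series converges when |w + 7|² · 12100/81 < 1, i.e. |w + 7| < √(81/12100) = 9/110. So R = 9/110.

R = 9/110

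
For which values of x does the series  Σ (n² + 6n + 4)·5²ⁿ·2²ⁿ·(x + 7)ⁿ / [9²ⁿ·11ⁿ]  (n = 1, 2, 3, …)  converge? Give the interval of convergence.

Ratio test: |a_{n+1}/a_n| = [((n+1)² + 6(n+1) + 4)/(n² + 6n + 4)] · 25·4/(81·11) → 100/891 as n → ∞.
Convergence for |x + 7| · 100/891 < 1, i.e. |x + 7| < 891/100. So R = 891/100.
Endpoint x = 191/100: the terms do not tend to 0, so the series diverges.
When x = -1591/100, the terms have absolute value of order n², which does not tend to 0, so the series diverges by the divergence test.

(-1591/100, 191/100)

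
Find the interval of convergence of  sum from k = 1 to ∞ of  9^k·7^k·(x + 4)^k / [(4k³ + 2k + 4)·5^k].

By the ratio test, |a_{k+1}/a_k| = [(4k³ + 2k + 4)/(4(k+1)³ + 2(k+1) + 4)] · 9·7/5 → 63/5.
Convergence for |x + 4| · 63/5 < 1, i.e. |x + 4| < 5/63. So R = 5/63.
When x = -247/63, the terms are on the order of 1/k³, so the series converges absolutely by comparison with the p-series (p = 3 > 1).
Endpoint x = -257/63: the terms are on the order of 1/k³, so the series converges absolutely by comparison with the p-series (p = 3 > 1).

[-257/63, -247/63]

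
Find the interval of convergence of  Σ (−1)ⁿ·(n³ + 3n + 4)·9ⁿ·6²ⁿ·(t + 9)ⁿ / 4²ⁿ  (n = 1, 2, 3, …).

(-733/81, -725/81)

Ratio test: |a_{n+1}/a_n| = [((n+1)³ + 3(n+1) + 4)/(n³ + 3n + 4)] · 9·36/16 → 81/4 as n → ∞.
Convergence for |t + 9| · 81/4 < 1, i.e. |t + 9| < 4/81. So R = 4/81.
When t = -725/81, the n-th term does not approach 0; divergence by the term test.
Endpoint t = -733/81: the terms do not tend to 0, so the series diverges.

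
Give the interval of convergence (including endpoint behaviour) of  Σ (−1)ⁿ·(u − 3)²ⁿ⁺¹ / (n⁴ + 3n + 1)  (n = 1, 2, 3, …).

Apply the ratio test: |a_{n+1}| / |a_n| = (n⁴ + 3n + 1)/((n+1)⁴ + 3(n+1) + 1), which tends to 1 as n → ∞.
Successive powers of (u − 3) differ by 2, so the series converges when |u − 3|² · 1 < 1, i.e. |u − 3| < √(1) = 1. So R = 1.
Endpoint u = 4: the series is dominated by a constant times Σ 1/n⁴, which converges (p = 4 > 1).
At u = 2: absolute convergence follows by limit comparison with Σ 1/n⁴.

[2, 4]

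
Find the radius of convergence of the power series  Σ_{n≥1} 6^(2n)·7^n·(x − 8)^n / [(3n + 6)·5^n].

R = 5/252

Ratio test: |a_{n+1}/a_n| = [(3n + 6)/(3(n+1) + 6)] · 36·7/5 → 252/5 as n → ∞.
Convergence for |x − 8| · 252/5 < 1, i.e. |x − 8| < 5/252. So R = 5/252.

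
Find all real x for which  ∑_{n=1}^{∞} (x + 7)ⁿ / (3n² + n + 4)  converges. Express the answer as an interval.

Apply the ratio test: |a_{n+1}| / |a_n| = (3n² + n + 4)/(3(n+1)² + (n+1) + 4), which tends to 1 as n → ∞.
Convergence for |x + 7| < 1, so R = 1.
Endpoint x = -6: absolute convergence follows by limit comparison with Σ 1/n².
Endpoint x = -8: the terms are on the order of 1/n², so the series converges absolutely by comparison with the p-series (p = 2 > 1).

[-8, -6]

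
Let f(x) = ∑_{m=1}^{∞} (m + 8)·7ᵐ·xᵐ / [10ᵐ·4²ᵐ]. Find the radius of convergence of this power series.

R = 160/7

The ratio of consecutive coefficients is [((m+1) + 8)/(m + 8)] · 7/(10·16) → 7/160.
Hence the series converges for |x| < 1/(7/160) = 160/7, so the radius of convergence is 160/7.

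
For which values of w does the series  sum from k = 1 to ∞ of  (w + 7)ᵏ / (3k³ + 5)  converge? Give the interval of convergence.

Apply the ratio test: |a_{k+1}| / |a_k| = (3k³ + 5)/(3(k+1)³ + 5), which tends to 1 as k → ∞.
So the series converges when |w + 7| < 1 and diverges when |w + 7| > 1; R = 1.
Endpoint w = -6: the terms are on the order of 1/k³, so the series converges absolutely by comparison with the p-series (p = 3 > 1).
When w = -8, the series is dominated by a constant times Σ 1/k³, which converges (p = 3 > 1).

[-8, -6]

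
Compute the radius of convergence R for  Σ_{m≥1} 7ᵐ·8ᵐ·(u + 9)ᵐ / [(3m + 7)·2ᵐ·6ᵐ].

Ratio test: |a_{m+1}/a_m| = [(3m + 7)/(3(m+1) + 7)] · 7·8/(2·6) → 14/3 as m → ∞.
Convergence for |u + 9| · 14/3 < 1, i.e. |u + 9| < 3/14. So R = 3/14.

R = 3/14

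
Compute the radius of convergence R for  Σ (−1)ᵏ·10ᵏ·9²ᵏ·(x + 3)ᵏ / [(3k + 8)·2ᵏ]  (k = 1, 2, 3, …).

The ratio of consecutive coefficients is [(3k + 8)/(3(k+1) + 8)] · 10·81/2 → 405.
Hence the series converges for |x + 3| < 1/(405) = 1/405, so the radius of convergence is 1/405.

R = 1/405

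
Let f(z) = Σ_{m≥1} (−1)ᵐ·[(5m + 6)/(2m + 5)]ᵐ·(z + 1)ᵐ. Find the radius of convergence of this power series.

Root test: |a_m|^(1/m) = (5m + 6)/(2m + 5) → 5/2.
Thus R = 1/(5/2) = 2/5.

R = 2/5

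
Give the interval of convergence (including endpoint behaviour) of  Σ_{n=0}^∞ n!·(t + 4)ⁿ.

{-4}

Apply the ratio test: |a_{n+1}| / |a_n| = (n+1), which tends to ∞ as n → ∞.
The terms grow without bound for any (t + 4) ≠ 0, so R = 0 (convergence only at t = -4).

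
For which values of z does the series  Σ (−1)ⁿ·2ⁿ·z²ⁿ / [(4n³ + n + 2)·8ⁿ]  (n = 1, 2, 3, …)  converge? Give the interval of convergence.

[-2, 2]

By the ratio test, |a_{n+1}/a_n| = [(4n³ + n + 2)/(4(n+1)³ + (n+1) + 2)] · 2/8 → 1/4.
Successive powers of z differ by 2, so the series converges when |z|² · 1/4 < 1, i.e. |z| < √(4) = 2. So R = 2.
Check z = 2: the series is dominated by a constant times Σ 1/n³, which converges (p = 3 > 1).
When z = -2, the terms are on the order of 1/n³, so the series converges absolutely by comparison with the p-series (p = 3 > 1).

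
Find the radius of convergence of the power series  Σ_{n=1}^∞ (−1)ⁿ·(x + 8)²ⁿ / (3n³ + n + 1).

Apply the ratio test: |a_{n+1}| / |a_n| = (3n³ + n + 1)/(3(n+1)³ + (n+1) + 1), which tends to 1 as n → ∞.
Writing y = (x + 8)², the series in y has radius 1, so |x + 8| < √(1) = 1 and R = 1.

R = 1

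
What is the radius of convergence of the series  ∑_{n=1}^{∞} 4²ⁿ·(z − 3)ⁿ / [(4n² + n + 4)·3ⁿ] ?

R = 3/16

Ratio test: |a_{n+1}/a_n| = [(4n² + n + 4)/(4(n+1)² + (n+1) + 4)] · 16/3 → 16/3 as n → ∞.
Hence the series converges for |z − 3| < 1/(16/3) = 3/16, so the radius of convergence is 3/16.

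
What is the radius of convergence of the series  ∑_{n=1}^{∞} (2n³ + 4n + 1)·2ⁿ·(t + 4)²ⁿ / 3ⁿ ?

Ratio test: |a_{n+1}/a_n| = [(2(n+1)³ + 4(n+1) + 1)/(2n³ + 4n + 1)] · 2/3 → 2/3 as n → ∞.
Writing y = (t + 4)², the series in y has radius 3/2, so |t + 4| < √(3/2) and R = √6/2.

R = √6/2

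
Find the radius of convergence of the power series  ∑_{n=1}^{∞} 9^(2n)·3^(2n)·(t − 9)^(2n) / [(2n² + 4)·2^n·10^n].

R = 2√5/27

Ratio test: |a_{n+1}/a_n| = [(2n² + 4)/(2(n+1)² + 4)] · 81·9/(2·10) → 729/20 as n → ∞.
Since the exponent of (t − 9) increases by 2 each term, convergence requires |t − 9|² < 20/729, hence R = 2√5/27.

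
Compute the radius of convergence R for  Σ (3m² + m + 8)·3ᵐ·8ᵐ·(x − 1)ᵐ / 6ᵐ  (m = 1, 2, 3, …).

R = 1/4

By the ratio test, |a_{m+1}/a_m| = [(3(m+1)² + (m+1) + 8)/(3m² + m + 8)] · 3·8/6 → 4.
Hence the series converges for |x − 1| < 1/(4) = 1/4, so the radius of convergence is 1/4.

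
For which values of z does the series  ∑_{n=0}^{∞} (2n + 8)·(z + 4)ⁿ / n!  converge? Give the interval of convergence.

(−∞, ∞)

The ratio of consecutive coefficients is (2(n+1) + 8)/(2n + 8) · 1/(n+1) → 0.
Since the limit is 0 < 1 for every z, the series converges on all of ℝ and R = ∞.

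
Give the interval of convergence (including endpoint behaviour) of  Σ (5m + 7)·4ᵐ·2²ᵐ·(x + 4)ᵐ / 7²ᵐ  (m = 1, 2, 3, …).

(-113/16, -15/16)

Ratio test: |a_{m+1}/a_m| = [(5(m+1) + 7)/(5m + 7)] · 4·4/49 → 16/49 as m → ∞.
Thus R = 1/(16/49) = 49/16.
Check x = -15/16: the terms do not tend to 0, so the series diverges.
At x = -113/16: the terms do not tend to 0, so the series diverges.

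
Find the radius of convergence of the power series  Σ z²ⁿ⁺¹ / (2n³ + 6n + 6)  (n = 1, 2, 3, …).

R = 1

The ratio of consecutive coefficients is (2n³ + 6n + 6)/(2(n+1)³ + 6(n+1) + 6) → 1.
Writing y = z², the series in y has radius 1, so |z| < √(1) = 1 and R = 1.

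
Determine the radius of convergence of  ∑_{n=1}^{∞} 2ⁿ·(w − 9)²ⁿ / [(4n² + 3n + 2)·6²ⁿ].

Ratio test: |a_{n+1}/a_n| = [(4n² + 3n + 2)/(4(n+1)² + 3(n+1) + 2)] · 2/36 → 1/18 as n → ∞.
Successive powers of (w − 9) differ by 2, so the series converges when |w − 9|² · 1/18 < 1, i.e. |w − 9| < √(18). So R = 3√2.

R = 3√2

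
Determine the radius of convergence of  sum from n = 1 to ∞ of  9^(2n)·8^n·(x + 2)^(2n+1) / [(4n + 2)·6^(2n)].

R = √2/6

By the ratio test, |a_{n+1}/a_n| = [(4n + 2)/(4(n+1) + 2)] · 81·8/36 → 18.
Writing y = (x + 2)², the series in y has radius 1/18, so |x + 2| < √(1/18) and R = √2/6.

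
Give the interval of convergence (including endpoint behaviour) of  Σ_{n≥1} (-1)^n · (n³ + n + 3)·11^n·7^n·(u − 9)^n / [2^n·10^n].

(673/77, 713/77)

Ratio test: |a_{n+1}/a_n| = [((n+1)³ + (n+1) + 3)/(n³ + n + 3)] · 11·7/(2·10) → 77/20 as n → ∞.
Hence the series converges for |u − 9| < 1/(77/20) = 20/77, so the radius of convergence is 20/77.
Endpoint u = 713/77: the terms do not tend to 0, so the series diverges.
Endpoint u = 673/77: the terms do not tend to 0, so the series diverges.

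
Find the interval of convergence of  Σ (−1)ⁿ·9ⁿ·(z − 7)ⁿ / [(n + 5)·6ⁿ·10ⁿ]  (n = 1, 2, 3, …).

Apply the ratio test: |a_{n+1}| / |a_n| = [(n + 5)/((n+1) + 5)] · 9/(6·10), which tends to 3/20 as n → ∞.
Convergence for |z − 7| · 3/20 < 1, i.e. |z − 7| < 20/3. So R = 20/3.
At z = 41/3: an alternating series whose terms decrease to 0 in absolute value, so it converges by the Leibniz criterion.
When z = 1/3, the terms behave like c/n; limit comparison with the harmonic series gives divergence.

(1/3, 41/3]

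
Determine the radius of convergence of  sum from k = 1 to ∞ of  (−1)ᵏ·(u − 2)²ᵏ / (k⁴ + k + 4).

The ratio of consecutive coefficients is (k⁴ + k + 4)/((k+1)⁴ + (k+1) + 4) → 1.
Writing y = (u − 2)², the series in y has radius 1, so |u − 2| < √(1) = 1 and R = 1.

R = 1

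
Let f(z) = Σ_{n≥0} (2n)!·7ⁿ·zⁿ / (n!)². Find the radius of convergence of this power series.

The ratio of consecutive coefficients is (2n+1)·(2n+2)/(n+1)² · 7 → 28.
Hence the series converges for |z| < 1/(28) = 1/28, so the radius of convergence is 1/28.

R = 1/28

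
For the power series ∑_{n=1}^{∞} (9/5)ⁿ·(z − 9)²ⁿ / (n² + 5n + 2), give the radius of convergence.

R = √5/3

Ratio test: |a_{n+1}/a_n| = [(n² + 5n + 2)/((n+1)² + 5(n+1) + 2)] · 9/5 → 9/5 as n → ∞.
Since the exponent of (z − 9) increases by 2 each term, convergence requires |z − 9|² < 5/9, hence R = √5/3.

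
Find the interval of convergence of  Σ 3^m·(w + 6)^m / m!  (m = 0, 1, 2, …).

Apply the ratio test: |a_{m+1}| / |a_m| = 3 · 1/(m+1), which tends to 0 as m → ∞.
The ratio tends to 0 regardless of w, hence R = ∞.

(−∞, ∞)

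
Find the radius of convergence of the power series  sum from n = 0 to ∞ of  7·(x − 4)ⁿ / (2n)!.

R = ∞

Apply the ratio test: |a_{n+1}| / |a_n| = 7/7 · 1/[(2n+1)·(2n+2)], which tends to 0 as n → ∞.
The ratio tends to 0 regardless of x, hence R = ∞.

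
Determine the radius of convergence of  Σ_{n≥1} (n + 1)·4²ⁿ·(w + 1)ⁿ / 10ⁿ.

Apply the ratio test: |a_{n+1}| / |a_n| = [((n+1) + 1)/(n + 1)] · 16/10, which tends to 8/5 as n → ∞.
The series converges when 8/5 · |w + 1| < 1, giving R = 5/8.

R = 5/8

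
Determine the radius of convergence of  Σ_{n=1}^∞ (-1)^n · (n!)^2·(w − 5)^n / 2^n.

R = 0

Apply the ratio test: |a_{n+1}| / |a_n| = (n+1)² · 1/2, which tends to ∞ as n → ∞.
The ratio grows without bound, so the series diverges whenever (w − 5) ≠ 0; it converges only at w = 5. R = 0.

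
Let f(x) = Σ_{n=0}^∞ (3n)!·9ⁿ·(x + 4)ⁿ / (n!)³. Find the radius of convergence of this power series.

Apply the ratio test: |a_{n+1}| / |a_n| = (3n+1)·(3n+2)·(3n+3)/(n+1)³ · 9, which tends to 243 as n → ∞.
Hence the series converges for |x + 4| < 1/(243) = 1/243, so the radius of convergence is 1/243.

R = 1/243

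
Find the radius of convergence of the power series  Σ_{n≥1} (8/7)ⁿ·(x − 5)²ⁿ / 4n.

R = √14/4

Ratio test: |a_{n+1}/a_n| = [4n/4(n+1)] · 8/7 → 8/7 as n → ∞.
Since the exponent of (x − 5) increases by 2 each term, convergence requires |x − 5|² < 7/8, hence R = √14/4.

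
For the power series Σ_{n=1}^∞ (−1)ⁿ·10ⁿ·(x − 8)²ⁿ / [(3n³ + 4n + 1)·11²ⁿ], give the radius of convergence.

The ratio of consecutive coefficients is [(3n³ + 4n + 1)/(3(n+1)³ + 4(n+1) + 1)] · 10/121 → 10/121.
Since the exponent of (x − 8) increases by 2 each term, convergence requires |x − 8|² < 121/10, hence R = 11√10/10.

R = 11√10/10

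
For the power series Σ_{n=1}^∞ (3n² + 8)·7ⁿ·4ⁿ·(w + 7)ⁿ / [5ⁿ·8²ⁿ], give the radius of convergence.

Ratio test: |a_{n+1}/a_n| = [(3(n+1)² + 8)/(3n² + 8)] · 7·4/(5·64) → 7/80 as n → ∞.
Convergence for |w + 7| · 7/80 < 1, i.e. |w + 7| < 80/7. So R = 80/7.

R = 80/7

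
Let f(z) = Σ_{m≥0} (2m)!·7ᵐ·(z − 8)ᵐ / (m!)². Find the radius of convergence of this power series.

Ratio test: |a_{m+1}/a_m| = (2m+1)·(2m+2)/(m+1)² · 7 → 28 as m → ∞.
Hence the series converges for |z − 8| < 1/(28) = 1/28, so the radius of convergence is 1/28.

R = 1/28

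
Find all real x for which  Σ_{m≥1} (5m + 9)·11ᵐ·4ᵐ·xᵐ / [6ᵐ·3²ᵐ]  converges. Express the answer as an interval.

(-27/22, 27/22)

By the ratio test, |a_{m+1}/a_m| = [(5(m+1) + 9)/(5m + 9)] · 11·4/(6·9) → 22/27.
Thus R = 1/(22/27) = 27/22.
When x = 27/22, the terms have absolute value of order m, which does not tend to 0, so the series diverges by the divergence test.
When x = -27/22, the m-th term does not approach 0; divergence by the term test.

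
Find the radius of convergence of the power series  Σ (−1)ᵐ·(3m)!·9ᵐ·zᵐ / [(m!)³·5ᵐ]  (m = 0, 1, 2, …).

R = 5/243

Ratio test: |a_{m+1}/a_m| = (3m+1)·(3m+2)·(3m+3)/(m+1)³ · 9/5 → 243/5 as m → ∞.
Thus R = 1/(243/5) = 5/243.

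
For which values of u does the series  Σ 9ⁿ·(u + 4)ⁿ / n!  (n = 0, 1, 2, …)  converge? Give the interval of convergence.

(−∞, ∞)

Apply the ratio test: |a_{n+1}| / |a_n| = 9 · 1/(n+1), which tends to 0 as n → ∞.
Since the limit is 0 < 1 for every u, the series converges on all of ℝ and R = ∞.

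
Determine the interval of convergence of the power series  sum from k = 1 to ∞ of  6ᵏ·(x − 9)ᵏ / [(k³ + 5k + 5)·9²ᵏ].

[-9/2, 45/2]

By the ratio test, |a_{k+1}/a_k| = [(k³ + 5k + 5)/((k+1)³ + 5(k+1) + 5)] · 6/81 → 2/27.
Hence the series converges for |x − 9| < 1/(2/27) = 27/2, so the radius of convergence is 27/2.
At x = 45/2: the terms are on the order of 1/k³, so the series converges absolutely by comparison with the p-series (p = 3 > 1).
Endpoint x = -9/2: the series is dominated by a constant times Σ 1/k³, which converges (p = 3 > 1).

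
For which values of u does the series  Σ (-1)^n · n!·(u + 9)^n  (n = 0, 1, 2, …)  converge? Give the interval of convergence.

By the ratio test, |a_{n+1}/a_n| = (n+1) → ∞.
Since the ratio → ∞, the series diverges for every u ≠ -9, and R = 0.

{-9}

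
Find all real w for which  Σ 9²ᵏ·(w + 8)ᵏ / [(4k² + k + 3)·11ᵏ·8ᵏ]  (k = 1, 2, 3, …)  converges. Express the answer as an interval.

Ratio test: |a_{k+1}/a_k| = [(4k² + k + 3)/(4(k+1)² + (k+1) + 3)] · 81/(11·8) → 81/88 as k → ∞.
Hence the series converges for |w + 8| < 1/(81/88) = 88/81, so the radius of convergence is 88/81.
Check w = -560/81: absolute convergence follows by limit comparison with Σ 1/k².
When w = -736/81, the series is dominated by a constant times Σ 1/k², which converges (p = 2 > 1).

[-736/81, -560/81]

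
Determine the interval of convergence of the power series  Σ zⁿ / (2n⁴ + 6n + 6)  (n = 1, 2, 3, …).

[-1, 1]

Ratio test: |a_{n+1}/a_n| = (2n⁴ + 6n + 6)/(2(n+1)⁴ + 6(n+1) + 6) → 1 as n → ∞.
Convergence for |z| < 1, so R = 1.
Endpoint z = 1: absolute convergence follows by limit comparison with Σ 1/n⁴.
Endpoint z = -1: the terms are on the order of 1/n⁴, so the series converges absolutely by comparison with the p-series (p = 4 > 1).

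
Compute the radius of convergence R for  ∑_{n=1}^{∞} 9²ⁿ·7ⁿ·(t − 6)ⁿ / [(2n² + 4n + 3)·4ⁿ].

Ratio test: |a_{n+1}/a_n| = [(2n² + 4n + 3)/(2(n+1)² + 4(n+1) + 3)] · 81·7/4 → 567/4 as n → ∞.
Hence the series converges for |t − 6| < 1/(567/4) = 4/567, so the radius of convergence is 4/567.

R = 4/567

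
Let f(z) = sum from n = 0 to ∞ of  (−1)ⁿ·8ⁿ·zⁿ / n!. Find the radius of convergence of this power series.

Apply the ratio test: |a_{n+1}| / |a_n| = 8 · 1/(n+1), which tends to 0 as n → ∞.
Since the limit is 0 < 1 for every z, the series converges on all of ℝ and R = ∞.

R = ∞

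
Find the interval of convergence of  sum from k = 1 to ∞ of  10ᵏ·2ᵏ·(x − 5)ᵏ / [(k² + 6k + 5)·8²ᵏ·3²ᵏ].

[-119/5, 169/5]

By the ratio test, |a_{k+1}/a_k| = [(k² + 6k + 5)/((k+1)² + 6(k+1) + 5)] · 10·2/(64·9) → 5/144.
The series converges when 5/144 · |x − 5| < 1, giving R = 144/5.
Check x = 169/5: the series is dominated by a constant times Σ 1/k², which converges (p = 2 > 1).
When x = -119/5, absolute convergence follows by limit comparison with Σ 1/k².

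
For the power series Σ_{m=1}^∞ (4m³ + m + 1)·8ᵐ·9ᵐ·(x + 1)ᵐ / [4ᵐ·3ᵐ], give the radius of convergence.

R = 1/6

Ratio test: |a_{m+1}/a_m| = [(4(m+1)³ + (m+1) + 1)/(4m³ + m + 1)] · 8·9/(4·3) → 6 as m → ∞.
The series converges when 6 · |x + 1| < 1, giving R = 1/6.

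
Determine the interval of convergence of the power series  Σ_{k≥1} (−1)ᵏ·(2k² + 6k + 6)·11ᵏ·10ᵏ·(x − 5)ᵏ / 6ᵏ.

The ratio of consecutive coefficients is [(2(k+1)² + 6(k+1) + 6)/(2k² + 6k + 6)] · 11·10/6 → 55/3.
Convergence for |x − 5| · 55/3 < 1, i.e. |x − 5| < 3/55. So R = 3/55.
Check x = 278/55: the k-th term does not approach 0; divergence by the term test.
When x = 272/55, the terms have absolute value of order k², which does not tend to 0, so the series diverges by the divergence test.

(272/55, 278/55)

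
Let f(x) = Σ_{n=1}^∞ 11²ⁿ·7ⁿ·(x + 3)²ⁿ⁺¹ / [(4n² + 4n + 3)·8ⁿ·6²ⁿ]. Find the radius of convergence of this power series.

R = 12√14/77

The ratio of consecutive coefficients is [(4n² + 4n + 3)/(4(n+1)² + 4(n+1) + 3)] · 121·7/(8·36) → 847/288.
Writing y = (x + 3)², the series in y has radius 288/847, so |x + 3| < √(288/847) and R = 12√14/77.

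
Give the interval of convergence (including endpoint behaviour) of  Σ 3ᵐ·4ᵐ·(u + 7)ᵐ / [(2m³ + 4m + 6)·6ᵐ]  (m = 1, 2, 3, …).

Ratio test: |a_{m+1}/a_m| = [(2m³ + 4m + 6)/(2(m+1)³ + 4(m+1) + 6)] · 3·4/6 → 2 as m → ∞.
Hence the series converges for |u + 7| < 1/(2) = 1/2, so the radius of convergence is 1/2.
At u = -13/2: absolute convergence follows by limit comparison with Σ 1/m³.
Endpoint u = -15/2: absolute convergence follows by limit comparison with Σ 1/m³.

[-15/2, -13/2]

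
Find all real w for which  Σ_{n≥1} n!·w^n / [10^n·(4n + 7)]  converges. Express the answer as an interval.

The ratio of consecutive coefficients is (n+1) · 1/10 · (4n + 7)/(4(n+1) + 7) → ∞.
The ratio grows without bound, so the series diverges whenever w ≠ 0; it converges only at w = 0. R = 0.

{0}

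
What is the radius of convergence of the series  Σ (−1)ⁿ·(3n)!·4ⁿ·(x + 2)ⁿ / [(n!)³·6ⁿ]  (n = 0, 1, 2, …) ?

The ratio of consecutive coefficients is (3n+1)·(3n+2)·(3n+3)/(n+1)³ · 4/6 → 18.
Convergence for |x + 2| · 18 < 1, i.e. |x + 2| < 1/18. So R = 1/18.

R = 1/18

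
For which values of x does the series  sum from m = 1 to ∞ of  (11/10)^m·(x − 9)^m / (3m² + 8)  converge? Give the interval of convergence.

The ratio of consecutive coefficients is [(3m² + 8)/(3(m+1)² + 8)] · 11/10 → 11/10.
The series converges when 11/10 · |x − 9| < 1, giving R = 10/11.
Check x = 109/11: the series is dominated by a constant times Σ 1/m², which converges (p = 2 > 1).
When x = 89/11, absolute convergence follows by limit comparison with Σ 1/m².

[89/11, 109/11]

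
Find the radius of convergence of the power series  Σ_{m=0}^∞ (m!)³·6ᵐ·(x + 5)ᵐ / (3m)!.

R = 9/2

Ratio test: |a_{m+1}/a_m| = (m+1)³/[(3m+1)·(3m+2)·(3m+3)] · 6 → 2/9 as m → ∞.
Convergence for |x + 5| · 2/9 < 1, i.e. |x + 5| < 9/2. So R = 9/2.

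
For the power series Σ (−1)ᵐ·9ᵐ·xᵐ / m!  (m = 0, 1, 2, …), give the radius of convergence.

R = ∞

By the ratio test, |a_{m+1}/a_m| = 9 · 1/(m+1) → 0.
Since the limit is 0 < 1 for every x, the series converges on all of ℝ and R = ∞.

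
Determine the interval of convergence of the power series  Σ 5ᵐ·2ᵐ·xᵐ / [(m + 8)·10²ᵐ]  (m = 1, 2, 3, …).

[-10, 10)

Apply the ratio test: |a_{m+1}| / |a_m| = [(m + 8)/((m+1) + 8)] · 5·2/100, which tends to 1/10 as m → ∞.
Hence the series converges for |x| < 1/(1/10) = 10, so the radius of convergence is 10.
Check x = 10: the terms are asymptotic to a nonzero constant times 1/m, so the series diverges by limit comparison with Σ 1/m.
At x = -10: convergence follows from the alternating series test (terms decrease monotonically to 0).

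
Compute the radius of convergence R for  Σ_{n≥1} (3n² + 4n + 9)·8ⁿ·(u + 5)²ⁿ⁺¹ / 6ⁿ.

By the ratio test, |a_{n+1}/a_n| = [(3(n+1)² + 4(n+1) + 9)/(3n² + 4n + 9)] · 8/6 → 4/3.
Writing y = (u + 5)², the series in y has radius 3/4, so |u + 5| < √(3/4) and R = √3/2.

R = √3/2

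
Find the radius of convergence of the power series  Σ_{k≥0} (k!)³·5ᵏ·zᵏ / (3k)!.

R = 27/5

Ratio test: |a_{k+1}/a_k| = (k+1)³/[(3k+1)·(3k+2)·(3k+3)] · 5 → 5/27 as k → ∞.
Thus R = 1/(5/27) = 27/5.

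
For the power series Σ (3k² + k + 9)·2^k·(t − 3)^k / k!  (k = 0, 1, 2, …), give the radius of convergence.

R = ∞

The ratio of consecutive coefficients is (3(k+1)² + (k+1) + 9)/(3k² + k + 9) · 2 · 1/(k+1) → 0.
The ratio tends to 0 regardless of t, hence R = ∞.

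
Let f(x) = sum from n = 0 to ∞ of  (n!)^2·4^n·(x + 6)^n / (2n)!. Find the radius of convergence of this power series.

R = 1

Apply the ratio test: |a_{n+1}| / |a_n| = (n+1)²/[(2n+1)·(2n+2)] · 4, which tends to 1 as n → ∞.
Convergence for |x + 6| < 1, so R = 1.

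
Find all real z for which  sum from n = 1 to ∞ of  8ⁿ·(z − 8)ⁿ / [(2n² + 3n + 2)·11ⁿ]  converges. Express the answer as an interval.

Apply the ratio test: |a_{n+1}| / |a_n| = [(2n² + 3n + 2)/(2(n+1)² + 3(n+1) + 2)] · 8/11, which tends to 8/11 as n → ∞.
The series converges when 8/11 · |z − 8| < 1, giving R = 11/8.
Check z = 75/8: the terms are on the order of 1/n², so the series converges absolutely by comparison with the p-series (p = 2 > 1).
When z = 53/8, absolute convergence follows by limit comparison with Σ 1/n².

[53/8, 75/8]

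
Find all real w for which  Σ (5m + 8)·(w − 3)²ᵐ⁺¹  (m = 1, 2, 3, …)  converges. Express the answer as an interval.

(2, 4)

Apply the ratio test: |a_{m+1}| / |a_m| = (5(m+1) + 8)/(5m + 8), which tends to 1 as m → ∞.
Successive powers of (w − 3) differ by 2, so the series converges when |w − 3|² · 1 < 1, i.e. |w − 3| < √(1) = 1. So R = 1.
At w = 4: the terms do not tend to 0, so the series diverges.
Check w = 2: the terms have absolute value of order m, which does not tend to 0, so the series diverges by the divergence test.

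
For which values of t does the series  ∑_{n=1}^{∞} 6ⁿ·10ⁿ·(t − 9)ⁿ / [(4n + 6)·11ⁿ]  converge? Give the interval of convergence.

[529/60, 551/60)

By the ratio test, |a_{n+1}/a_n| = [(4n + 6)/(4(n+1) + 6)] · 6·10/11 → 60/11.
Convergence for |t − 9| · 60/11 < 1, i.e. |t − 9| < 11/60. So R = 11/60.
Check t = 551/60: comparison with the harmonic series Σ 1/n shows the series diverges.
At t = 529/60: the terms alternate in sign and decrease monotonically to 0 in absolute value (size ~ c/n), so the alternating series test gives convergence.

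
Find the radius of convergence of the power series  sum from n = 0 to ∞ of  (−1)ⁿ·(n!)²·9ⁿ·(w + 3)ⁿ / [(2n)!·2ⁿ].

The ratio of consecutive coefficients is (n+1)²/[(2n+1)·(2n+2)] · 9/2 → 9/8.
Thus R = 1/(9/8) = 8/9.

R = 8/9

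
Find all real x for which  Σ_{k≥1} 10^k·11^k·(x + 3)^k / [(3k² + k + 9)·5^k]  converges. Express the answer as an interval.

[-67/22, -65/22]

Apply the ratio test: |a_{k+1}| / |a_k| = [(3k² + k + 9)/(3(k+1)² + (k+1) + 9)] · 10·11/5, which tends to 22 as k → ∞.
Convergence for |x + 3| · 22 < 1, i.e. |x + 3| < 1/22. So R = 1/22.
At x = -65/22: the series is dominated by a constant times Σ 1/k², which converges (p = 2 > 1).
Endpoint x = -67/22: the series is dominated by a constant times Σ 1/k², which converges (p = 2 > 1).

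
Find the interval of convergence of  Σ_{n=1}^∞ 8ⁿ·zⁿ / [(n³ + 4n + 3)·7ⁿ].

[-7/8, 7/8]

Apply the ratio test: |a_{n+1}| / |a_n| = [(n³ + 4n + 3)/((n+1)³ + 4(n+1) + 3)] · 8/7, which tends to 8/7 as n → ∞.
Thus R = 1/(8/7) = 7/8.
Check z = 7/8: the series is dominated by a constant times Σ 1/n³, which converges (p = 3 > 1).
At z = -7/8: the series is dominated by a constant times Σ 1/n³, which converges (p = 3 > 1).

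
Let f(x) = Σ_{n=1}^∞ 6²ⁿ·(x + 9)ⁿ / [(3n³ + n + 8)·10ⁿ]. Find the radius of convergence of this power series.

R = 5/18

The ratio of consecutive coefficients is [(3n³ + n + 8)/(3(n+1)³ + (n+1) + 8)] · 36/10 → 18/5.
Hence the series converges for |x + 9| < 1/(18/5) = 5/18, so the radius of convergence is 5/18.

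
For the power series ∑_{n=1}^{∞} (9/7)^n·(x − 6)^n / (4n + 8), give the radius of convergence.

R = 7/9

By the ratio test, |a_{n+1}/a_n| = [(4n + 8)/(4(n+1) + 8)] · 9/7 → 9/7.
Hence the series converges for |x − 6| < 1/(9/7) = 7/9, so the radius of convergence is 7/9.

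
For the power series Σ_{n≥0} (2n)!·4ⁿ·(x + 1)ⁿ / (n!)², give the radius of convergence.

By the ratio test, |a_{n+1}/a_n| = (2n+1)·(2n+2)/(n+1)² · 4 → 16.
Convergence for |x + 1| · 16 < 1, i.e. |x + 1| < 1/16. So R = 1/16.

R = 1/16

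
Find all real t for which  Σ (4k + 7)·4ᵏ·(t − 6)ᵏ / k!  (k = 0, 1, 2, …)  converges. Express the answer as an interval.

(−∞, ∞)

By the ratio test, |a_{k+1}/a_k| = (4(k+1) + 7)/(4k + 7) · 4 · 1/(k+1) → 0.
Since the limit is 0 < 1 for every t, the series converges on all of ℝ and R = ∞.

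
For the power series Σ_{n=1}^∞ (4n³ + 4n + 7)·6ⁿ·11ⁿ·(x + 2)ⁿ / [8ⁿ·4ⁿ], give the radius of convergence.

By the ratio test, |a_{n+1}/a_n| = [(4(n+1)³ + 4(n+1) + 7)/(4n³ + 4n + 7)] · 6·11/(8·4) → 33/16.
Hence the series converges for |x + 2| < 1/(33/16) = 16/33, so the radius of convergence is 16/33.

R = 16/33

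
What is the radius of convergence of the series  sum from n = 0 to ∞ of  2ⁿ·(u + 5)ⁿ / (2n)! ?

Ratio test: |a_{n+1}/a_n| = 2 · 1/[(2n+1)·(2n+2)] → 0 as n → ∞.
Since the limit is 0 < 1 for every u, the series converges on all of ℝ and R = ∞.

R = ∞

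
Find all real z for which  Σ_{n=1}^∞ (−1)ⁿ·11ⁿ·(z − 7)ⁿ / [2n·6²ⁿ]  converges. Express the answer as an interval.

(41/11, 113/11]

By the ratio test, |a_{n+1}/a_n| = [2n/2(n+1)] · 11/36 → 11/36.
Hence the series converges for |z − 7| < 1/(11/36) = 36/11, so the radius of convergence is 36/11.
When z = 113/11, the terms alternate in sign and decrease monotonically to 0 in absolute value (size ~ c/n), so the alternating series test gives convergence.
Endpoint z = 41/11: the terms behave like c/n; limit comparison with the harmonic series gives divergence.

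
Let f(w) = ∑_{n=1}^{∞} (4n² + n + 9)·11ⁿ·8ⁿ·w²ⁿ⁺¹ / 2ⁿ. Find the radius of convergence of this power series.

R = √11/22

By the ratio test, |a_{n+1}/a_n| = [(4(n+1)² + (n+1) + 9)/(4n² + n + 9)] · 11·8/2 → 44.
Writing y = w², the series in y has radius 1/44, so |w| < √(1/44) and R = √11/22.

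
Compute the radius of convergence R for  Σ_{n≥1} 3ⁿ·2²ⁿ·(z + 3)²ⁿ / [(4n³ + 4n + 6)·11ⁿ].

R = √33/6

The ratio of consecutive coefficients is [(4n³ + 4n + 6)/(4(n+1)³ + 4(n+1) + 6)] · 3·4/11 → 12/11.
Successive powers of (z + 3) differ by 2, so the series converges when |z + 3|² · 12/11 < 1, i.e. |z + 3| < √(11/12). So R = √33/6.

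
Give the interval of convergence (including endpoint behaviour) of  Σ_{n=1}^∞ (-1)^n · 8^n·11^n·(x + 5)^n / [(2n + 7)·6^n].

(-223/44, -217/44]

By the ratio test, |a_{n+1}/a_n| = [(2n + 7)/(2(n+1) + 7)] · 8·11/6 → 44/3.
Thus R = 1/(44/3) = 3/44.
Check x = -217/44: the terms alternate in sign and decrease monotonically to 0 in absolute value (size ~ c/n), so the alternating series test gives convergence.
When x = -223/44, comparison with the harmonic series Σ 1/n shows the series diverges.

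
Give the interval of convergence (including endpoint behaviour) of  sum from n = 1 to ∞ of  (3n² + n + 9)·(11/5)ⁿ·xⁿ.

(-5/11, 5/11)

The ratio of consecutive coefficients is [(3(n+1)² + (n+1) + 9)/(3n² + n + 9)] · 11/5 → 11/5.
Hence the series converges for |x| < 1/(11/5) = 5/11, so the radius of convergence is 5/11.
Check x = 5/11: the terms do not tend to 0, so the series diverges.
Endpoint x = -5/11: the n-th term does not approach 0; divergence by the term test.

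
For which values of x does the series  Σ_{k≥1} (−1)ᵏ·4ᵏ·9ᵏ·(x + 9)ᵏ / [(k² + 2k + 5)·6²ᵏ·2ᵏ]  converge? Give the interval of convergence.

By the ratio test, |a_{k+1}/a_k| = [(k² + 2k + 5)/((k+1)² + 2(k+1) + 5)] · 4·9/(36·2) → 1/2.
Convergence for |x + 9| · 1/2 < 1, i.e. |x + 9| < 2. So R = 2.
Check x = -7: absolute convergence follows by limit comparison with Σ 1/k².
When x = -11, the terms are on the order of 1/k², so the series converges absolutely by comparison with the p-series (p = 2 > 1).

[-11, -7]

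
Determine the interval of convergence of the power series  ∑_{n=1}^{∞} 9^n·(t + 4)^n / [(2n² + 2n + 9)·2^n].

[-38/9, -34/9]

By the ratio test, |a_{n+1}/a_n| = [(2n² + 2n + 9)/(2(n+1)² + 2(n+1) + 9)] · 9/2 → 9/2.
Thus R = 1/(9/2) = 2/9.
Check t = -34/9: the series is dominated by a constant times Σ 1/n², which converges (p = 2 > 1).
Endpoint t = -38/9: the series is dominated by a constant times Σ 1/n², which converges (p = 2 > 1).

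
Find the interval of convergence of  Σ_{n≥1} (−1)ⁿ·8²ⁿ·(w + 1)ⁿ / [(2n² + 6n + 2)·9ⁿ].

Ratio test: |a_{n+1}/a_n| = [(2n² + 6n + 2)/(2(n+1)² + 6(n+1) + 2)] · 64/9 → 64/9 as n → ∞.
Convergence for |w + 1| · 64/9 < 1, i.e. |w + 1| < 9/64. So R = 9/64.
Check w = -55/64: the series is dominated by a constant times Σ 1/n², which converges (p = 2 > 1).
Check w = -73/64: the terms are on the order of 1/n², so the series converges absolutely by comparison with the p-series (p = 2 > 1).

[-73/64, -55/64]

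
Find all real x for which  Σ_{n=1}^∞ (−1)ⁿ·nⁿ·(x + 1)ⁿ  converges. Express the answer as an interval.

{-1}

By the Cauchy root test, |a_n|^(1/n) = n → ∞.
The root grows without bound, so R = 0 (convergence only at x = -1).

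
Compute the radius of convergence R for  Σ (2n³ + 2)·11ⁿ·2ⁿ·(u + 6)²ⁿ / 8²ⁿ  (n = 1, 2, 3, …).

Apply the ratio test: |a_{n+1}| / |a_n| = [(2(n+1)³ + 2)/(2n³ + 2)] · 11·2/64, which tends to 11/32 as n → ∞.
Successive powers of (u + 6) differ by 2, so the series converges when |u + 6|² · 11/32 < 1, i.e. |u + 6| < √(32/11). So R = 4√22/11.

R = 4√22/11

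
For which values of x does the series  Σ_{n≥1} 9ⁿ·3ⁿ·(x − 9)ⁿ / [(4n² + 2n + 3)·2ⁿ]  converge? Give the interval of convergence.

[241/27, 245/27]

Apply the ratio test: |a_{n+1}| / |a_n| = [(4n² + 2n + 3)/(4(n+1)² + 2(n+1) + 3)] · 9·3/2, which tends to 27/2 as n → ∞.
The series converges when 27/2 · |x − 9| < 1, giving R = 2/27.
Check x = 245/27: the series is dominated by a constant times Σ 1/n², which converges (p = 2 > 1).
Check x = 241/27: the series is dominated by a constant times Σ 1/n², which converges (p = 2 > 1).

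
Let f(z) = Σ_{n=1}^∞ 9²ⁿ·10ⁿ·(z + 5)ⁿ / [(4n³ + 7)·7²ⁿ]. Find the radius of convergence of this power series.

By the ratio test, |a_{n+1}/a_n| = [(4n³ + 7)/(4(n+1)³ + 7)] · 81·10/49 → 810/49.
Hence the series converges for |z + 5| < 1/(810/49) = 49/810, so the radius of convergence is 49/810.

R = 49/810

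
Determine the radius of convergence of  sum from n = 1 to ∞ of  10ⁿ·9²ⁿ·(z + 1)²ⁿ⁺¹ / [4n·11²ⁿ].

R = 11√10/90

Apply the ratio test: |a_{n+1}| / |a_n| = [4n/4(n+1)] · 10·81/121, which tends to 810/121 as n → ∞.
Since the exponent of (z + 1) increases by 2 each term, convergence requires |z + 1|² < 121/810, hence R = 11√10/90.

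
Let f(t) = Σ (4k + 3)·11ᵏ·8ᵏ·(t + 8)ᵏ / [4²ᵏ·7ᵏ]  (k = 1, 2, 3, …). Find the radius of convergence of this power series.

The ratio of consecutive coefficients is [(4(k+1) + 3)/(4k + 3)] · 11·8/(16·7) → 11/14.
The series converges when 11/14 · |t + 8| < 1, giving R = 14/11.

R = 14/11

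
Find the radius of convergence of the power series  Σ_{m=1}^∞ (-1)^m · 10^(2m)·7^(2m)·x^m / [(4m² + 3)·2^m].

R = 1/2450

The ratio of consecutive coefficients is [(4m² + 3)/(4(m+1)² + 3)] · 100·49/2 → 2450.
Convergence for |x| · 2450 < 1, i.e. |x| < 1/2450. So R = 1/2450.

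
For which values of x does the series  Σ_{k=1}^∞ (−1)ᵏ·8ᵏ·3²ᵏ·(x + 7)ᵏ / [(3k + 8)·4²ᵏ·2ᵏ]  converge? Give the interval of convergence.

Ratio test: |a_{k+1}/a_k| = [(3k + 8)/(3(k+1) + 8)] · 8·9/(16·2) → 9/4 as k → ∞.
The series converges when 9/4 · |x + 7| < 1, giving R = 4/9.
Check x = -59/9: convergence follows from the alternating series test (terms decrease monotonically to 0).
When x = -67/9, the terms are asymptotic to a nonzero constant times 1/k, so the series diverges by limit comparison with Σ 1/k.

(-67/9, -59/9]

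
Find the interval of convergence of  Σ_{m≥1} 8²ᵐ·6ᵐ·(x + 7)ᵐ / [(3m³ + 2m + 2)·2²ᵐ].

[-673/96, -671/96]

Ratio test: |a_{m+1}/a_m| = [(3m³ + 2m + 2)/(3(m+1)³ + 2(m+1) + 2)] · 64·6/4 → 96 as m → ∞.
Thus R = 1/(96) = 1/96.
At x = -671/96: the terms are on the order of 1/m³, so the series converges absolutely by comparison with the p-series (p = 3 > 1).
At x = -673/96: the terms are on the order of 1/m³, so the series converges absolutely by comparison with the p-series (p = 3 > 1).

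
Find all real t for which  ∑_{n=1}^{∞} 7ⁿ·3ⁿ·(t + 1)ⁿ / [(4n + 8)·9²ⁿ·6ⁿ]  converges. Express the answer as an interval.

By the ratio test, |a_{n+1}/a_n| = [(4n + 8)/(4(n+1) + 8)] · 7·3/(81·6) → 7/162.
Hence the series converges for |t + 1| < 1/(7/162) = 162/7, so the radius of convergence is 162/7.
At t = 155/7: the terms are asymptotic to a nonzero constant times 1/n, so the series diverges by limit comparison with Σ 1/n.
Check t = -169/7: convergence follows from the alternating series test (terms decrease monotonically to 0).

[-169/7, 155/7)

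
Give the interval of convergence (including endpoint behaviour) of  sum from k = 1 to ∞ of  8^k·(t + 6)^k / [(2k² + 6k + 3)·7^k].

Ratio test: |a_{k+1}/a_k| = [(2k² + 6k + 3)/(2(k+1)² + 6(k+1) + 3)] · 8/7 → 8/7 as k → ∞.
The series converges when 8/7 · |t + 6| < 1, giving R = 7/8.
Endpoint t = -41/8: absolute convergence follows by limit comparison with Σ 1/k².
When t = -55/8, the terms are on the order of 1/k², so the series converges absolutely by comparison with the p-series (p = 2 > 1).

[-55/8, -41/8]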